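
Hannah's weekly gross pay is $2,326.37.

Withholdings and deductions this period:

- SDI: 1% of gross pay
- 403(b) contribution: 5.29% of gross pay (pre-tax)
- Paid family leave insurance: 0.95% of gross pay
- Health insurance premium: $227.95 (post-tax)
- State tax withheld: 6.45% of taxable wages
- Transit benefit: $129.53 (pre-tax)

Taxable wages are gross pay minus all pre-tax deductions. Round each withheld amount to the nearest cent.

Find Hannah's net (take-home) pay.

$1,666.71

403(b) contribution: $2,326.37 × 0.0529 = $123.06
Transit benefit: $129.53
Pre-tax total = $123.06 + $129.53 = $252.59
Taxable wages = $2,326.37 − $252.59 = $2,073.78
State tax withheld: $2,073.78 × 0.0645 = $133.76
SDI: $2,326.37 × 0.01 = $23.26
Paid family leave insurance: $2,326.37 × 0.0095 = $22.10
Health insurance premium: $227.95
Total deductions = $123.06 + $129.53 + $133.76 + $23.26 + $22.10 + $227.95 = $659.66
Net pay = $2,326.37 − $659.66 = $1,666.71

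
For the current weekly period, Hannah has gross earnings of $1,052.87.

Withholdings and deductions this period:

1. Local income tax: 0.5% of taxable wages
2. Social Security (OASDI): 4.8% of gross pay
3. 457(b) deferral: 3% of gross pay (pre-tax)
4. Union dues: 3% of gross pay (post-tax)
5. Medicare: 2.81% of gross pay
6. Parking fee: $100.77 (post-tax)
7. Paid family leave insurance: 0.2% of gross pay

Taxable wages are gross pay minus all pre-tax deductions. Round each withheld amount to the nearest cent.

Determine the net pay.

457(b) deferral: $1,052.87 × 0.03 = $31.59
Taxable wages = $1,052.87 − $31.59 = $1,021.28
Local income tax: $1,021.28 × 0.005 = $5.11
Social Security (OASDI): $1,052.87 × 0.048 = $50.54
Medicare: $1,052.87 × 0.0281 = $29.59
Paid family leave insurance: $1,052.87 × 0.002 = $2.11
Parking fee: $100.77
Union dues: $1,052.87 × 0.03 = $31.59
Total deductions = $31.59 + $5.11 + $50.54 + $29.59 + $2.11 + $100.77 + $31.59 = $251.30
Net pay = $1,052.87 − $251.30 = $801.57

$801.57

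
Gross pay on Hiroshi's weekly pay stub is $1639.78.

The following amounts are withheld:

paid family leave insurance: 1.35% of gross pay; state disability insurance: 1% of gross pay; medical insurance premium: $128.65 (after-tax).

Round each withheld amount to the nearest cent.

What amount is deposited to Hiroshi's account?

$1472.59

Paid family leave insurance: $1639.78 × 0.0135 = $22.14
State disability insurance: $1639.78 × 0.01 = $16.40
Medical insurance premium: $128.65
Total deductions = $22.14 + $16.40 + $128.65 = $167.19
Net pay = $1639.78 − $167.19 = $1472.59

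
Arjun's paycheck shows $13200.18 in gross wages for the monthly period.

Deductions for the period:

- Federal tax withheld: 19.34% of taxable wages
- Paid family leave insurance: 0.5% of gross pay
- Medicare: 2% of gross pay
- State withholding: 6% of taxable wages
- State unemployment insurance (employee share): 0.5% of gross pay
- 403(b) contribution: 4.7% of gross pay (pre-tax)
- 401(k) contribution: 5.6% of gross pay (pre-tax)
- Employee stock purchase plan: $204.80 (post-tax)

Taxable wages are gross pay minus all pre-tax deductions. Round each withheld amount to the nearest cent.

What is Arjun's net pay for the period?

$8239.37

401(k) contribution: $13200.18 × 0.056 = $739.21
403(b) contribution: $13200.18 × 0.047 = $620.41
Pre-tax total = $739.21 + $620.41 = $1359.62
Taxable wages = $13200.18 − $1359.62 = $11840.56
State withholding: $11840.56 × 0.06 = $710.43
Federal tax withheld: $11840.56 × 0.1934 = $2289.96
State unemployment insurance (employee share): $13200.18 × 0.005 = $66.00
Medicare: $13200.18 × 0.02 = $264.00
Paid family leave insurance: $13200.18 × 0.005 = $66.00
Employee stock purchase plan: $204.80
Total deductions = $739.21 + $620.41 + $710.43 + $2289.96 + $66.00 + $264.00 + $66.00 + $204.80 = $4960.81
Net pay = $13200.18 − $4960.81 = $8239.37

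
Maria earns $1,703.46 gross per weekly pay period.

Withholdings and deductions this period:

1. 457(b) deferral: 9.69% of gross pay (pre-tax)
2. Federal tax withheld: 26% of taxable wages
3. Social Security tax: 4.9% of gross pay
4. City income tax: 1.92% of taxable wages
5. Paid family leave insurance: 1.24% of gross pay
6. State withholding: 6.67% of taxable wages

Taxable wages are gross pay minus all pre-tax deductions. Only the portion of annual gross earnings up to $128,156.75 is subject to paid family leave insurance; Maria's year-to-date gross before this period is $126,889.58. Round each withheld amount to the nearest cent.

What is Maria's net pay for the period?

457(b) deferral: $1,703.46 × 0.0969 = $165.07
Taxable wages = $1,703.46 − $165.07 = $1,538.39
City income tax: $1,538.39 × 0.0192 = $29.54
Federal tax withheld: $1,538.39 × 0.26 = $399.98
State withholding: $1,538.39 × 0.0667 = $102.61
Social Security tax: $1,703.46 × 0.049 = $83.47
Paid family leave insurance: only $128,156.75 − $126,889.58 = $1,267.17 of this check is subject → $1,267.17 × 0.0124 = $15.71
Total deductions = $165.07 + $29.54 + $399.98 + $102.61 + $83.47 + $15.71 = $796.38
Net pay = $1,703.46 − $796.38 = $907.08

$907.08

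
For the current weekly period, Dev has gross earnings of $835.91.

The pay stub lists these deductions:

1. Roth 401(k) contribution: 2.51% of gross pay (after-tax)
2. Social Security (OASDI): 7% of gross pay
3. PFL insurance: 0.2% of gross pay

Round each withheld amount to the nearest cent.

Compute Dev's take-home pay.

$754.75

Social Security (OASDI): $835.91 × 0.07 = $58.51
PFL insurance: $835.91 × 0.002 = $1.67
Roth 401(k) contribution: $835.91 × 0.0251 = $20.98
Total deductions = $58.51 + $1.67 + $20.98 = $81.16
Net pay = $835.91 − $81.16 = $754.75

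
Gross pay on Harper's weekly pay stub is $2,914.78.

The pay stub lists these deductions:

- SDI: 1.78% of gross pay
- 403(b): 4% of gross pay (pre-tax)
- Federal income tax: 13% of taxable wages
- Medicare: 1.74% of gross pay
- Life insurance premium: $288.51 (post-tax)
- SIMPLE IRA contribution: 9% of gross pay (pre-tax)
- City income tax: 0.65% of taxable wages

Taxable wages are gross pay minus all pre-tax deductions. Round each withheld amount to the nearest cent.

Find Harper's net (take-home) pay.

$1,798.61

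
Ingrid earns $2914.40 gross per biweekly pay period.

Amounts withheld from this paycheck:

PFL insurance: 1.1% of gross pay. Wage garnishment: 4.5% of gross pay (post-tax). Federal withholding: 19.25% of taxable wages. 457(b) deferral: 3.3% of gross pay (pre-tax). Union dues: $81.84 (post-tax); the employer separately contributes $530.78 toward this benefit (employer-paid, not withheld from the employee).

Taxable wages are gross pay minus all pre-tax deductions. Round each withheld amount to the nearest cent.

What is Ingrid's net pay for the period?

457(b) deferral: $2914.40 × 0.033 = $96.18
Taxable wages = $2914.40 − $96.18 = $2818.22
Federal withholding: $2818.22 × 0.1925 = $542.51
PFL insurance: $2914.40 × 0.011 = $32.06
Wage garnishment: $2914.40 × 0.045 = $131.15
Union dues: $81.84
(Employer's $530.78 toward union dues is not withheld from the employee.)
Total deductions = $96.18 + $542.51 + $32.06 + $131.15 + $81.84 = $883.74
Net pay = $2914.40 − $883.74 = $2030.66

$2030.66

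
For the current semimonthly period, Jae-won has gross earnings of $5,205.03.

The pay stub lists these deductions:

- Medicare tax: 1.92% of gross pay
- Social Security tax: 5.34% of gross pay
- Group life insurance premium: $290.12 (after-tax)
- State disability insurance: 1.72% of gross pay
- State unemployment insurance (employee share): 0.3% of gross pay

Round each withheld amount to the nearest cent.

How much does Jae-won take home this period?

$4,431.87

State disability insurance: $5,205.03 × 0.0172 = $89.53
Social Security tax: $5,205.03 × 0.0534 = $277.95
State unemployment insurance (employee share): $5,205.03 × 0.003 = $15.62
Medicare tax: $5,205.03 × 0.0192 = $99.94
Group life insurance premium: $290.12
Total deductions = $89.53 + $277.95 + $15.62 + $99.94 + $290.12 = $773.16
Net pay = $5,205.03 − $773.16 = $4,431.87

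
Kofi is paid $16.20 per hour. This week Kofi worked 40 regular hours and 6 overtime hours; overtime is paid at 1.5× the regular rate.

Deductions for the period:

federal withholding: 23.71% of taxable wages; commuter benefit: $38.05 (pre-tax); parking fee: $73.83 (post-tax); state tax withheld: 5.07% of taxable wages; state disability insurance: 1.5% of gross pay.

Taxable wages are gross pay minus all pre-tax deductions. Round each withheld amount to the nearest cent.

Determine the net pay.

$452.50

Regular pay: 40 × $16.20 = $648.00
Overtime pay: 6 × $16.20 × 1.5 = $145.80
Gross pay = $648.00 + $145.80 = $793.80
Commuter benefit: $38.05
Taxable wages = $793.80 − $38.05 = $755.75
State tax withheld: $755.75 × 0.0507 = $38.32
Federal withholding: $755.75 × 0.2371 = $179.19
State disability insurance: $793.80 × 0.015 = $11.91
Parking fee: $73.83
Total deductions = $38.05 + $38.32 + $179.19 + $11.91 + $73.83 = $341.30
Net pay = $793.80 − $341.30 = $452.50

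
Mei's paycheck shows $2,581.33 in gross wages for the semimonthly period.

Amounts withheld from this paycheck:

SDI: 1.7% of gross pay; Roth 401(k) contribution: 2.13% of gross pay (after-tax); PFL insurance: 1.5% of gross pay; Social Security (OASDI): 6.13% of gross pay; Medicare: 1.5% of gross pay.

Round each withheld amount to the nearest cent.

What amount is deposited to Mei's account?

$2,246.79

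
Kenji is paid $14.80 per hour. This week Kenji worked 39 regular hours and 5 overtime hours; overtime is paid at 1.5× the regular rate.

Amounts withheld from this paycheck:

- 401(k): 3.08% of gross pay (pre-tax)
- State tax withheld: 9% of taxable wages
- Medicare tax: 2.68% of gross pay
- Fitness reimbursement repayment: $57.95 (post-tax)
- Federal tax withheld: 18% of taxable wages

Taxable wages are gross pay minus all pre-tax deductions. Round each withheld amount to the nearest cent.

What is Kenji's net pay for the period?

$410.52

Regular pay: 39 × $14.80 = $577.20
Overtime pay: 5 × $14.80 × 1.5 = $111.00
Gross pay = $577.20 + $111.00 = $688.20
401(k): $688.20 × 0.0308 = $21.20
Taxable wages = $688.20 − $21.20 = $667.00
State tax withheld: $667.00 × 0.09 = $60.03
Federal tax withheld: $667.00 × 0.18 = $120.06
Medicare tax: $688.20 × 0.0268 = $18.44
Fitness reimbursement repayment: $57.95
Total deductions = $21.20 + $60.03 + $120.06 + $18.44 + $57.95 = $277.68
Net pay = $688.20 − $277.68 = $410.52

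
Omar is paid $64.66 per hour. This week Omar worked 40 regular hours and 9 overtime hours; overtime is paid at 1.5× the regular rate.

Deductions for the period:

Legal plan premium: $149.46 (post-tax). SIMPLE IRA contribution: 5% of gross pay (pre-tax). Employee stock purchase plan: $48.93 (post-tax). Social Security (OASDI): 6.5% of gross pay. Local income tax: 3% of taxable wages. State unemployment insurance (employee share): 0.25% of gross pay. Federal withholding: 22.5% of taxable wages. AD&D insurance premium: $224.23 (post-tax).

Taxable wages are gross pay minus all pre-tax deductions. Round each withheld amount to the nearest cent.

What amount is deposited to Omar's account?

$1792.19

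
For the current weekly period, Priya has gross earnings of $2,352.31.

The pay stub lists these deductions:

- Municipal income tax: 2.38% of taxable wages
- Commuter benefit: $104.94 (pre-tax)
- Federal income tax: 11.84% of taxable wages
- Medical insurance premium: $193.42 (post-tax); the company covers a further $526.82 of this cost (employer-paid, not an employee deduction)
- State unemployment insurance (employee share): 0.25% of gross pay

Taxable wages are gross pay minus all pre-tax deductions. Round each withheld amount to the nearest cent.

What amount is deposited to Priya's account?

$1,728.49

Commuter benefit: $104.94
Taxable wages = $2,352.31 − $104.94 = $2,247.37
Federal income tax: $2,247.37 × 0.1184 = $266.09
Municipal income tax: $2,247.37 × 0.0238 = $53.49
State unemployment insurance (employee share): $2,352.31 × 0.0025 = $5.88
Medical insurance premium: $193.42
(Employer's $526.82 toward medical insurance premium is not withheld from the employee.)
Total deductions = $104.94 + $266.09 + $53.49 + $5.88 + $193.42 = $623.82
Net pay = $2,352.31 − $623.82 = $1,728.49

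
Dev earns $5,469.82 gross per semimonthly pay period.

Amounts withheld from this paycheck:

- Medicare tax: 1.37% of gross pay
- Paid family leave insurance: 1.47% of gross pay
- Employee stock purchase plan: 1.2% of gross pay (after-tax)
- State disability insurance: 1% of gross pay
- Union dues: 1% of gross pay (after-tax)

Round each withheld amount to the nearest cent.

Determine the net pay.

$5,139.43

Paid family leave insurance: $5,469.82 × 0.0147 = $80.41
State disability insurance: $5,469.82 × 0.01 = $54.70
Medicare tax: $5,469.82 × 0.0137 = $74.94
Union dues: $5,469.82 × 0.01 = $54.70
Employee stock purchase plan: $5,469.82 × 0.012 = $65.64
Total deductions = $80.41 + $54.70 + $74.94 + $54.70 + $65.64 = $330.39
Net pay = $5,469.82 − $330.39 = $5,139.43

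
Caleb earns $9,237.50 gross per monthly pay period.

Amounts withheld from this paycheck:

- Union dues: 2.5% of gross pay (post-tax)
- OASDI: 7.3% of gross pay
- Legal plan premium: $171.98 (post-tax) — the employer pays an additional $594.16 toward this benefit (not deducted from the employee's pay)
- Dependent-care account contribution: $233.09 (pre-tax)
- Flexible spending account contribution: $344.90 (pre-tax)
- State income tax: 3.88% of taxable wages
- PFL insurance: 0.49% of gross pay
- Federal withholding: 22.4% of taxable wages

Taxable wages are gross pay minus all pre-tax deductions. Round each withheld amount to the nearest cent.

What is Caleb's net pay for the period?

Dependent-care account contribution: $233.09
Flexible spending account contribution: $344.90
Pre-tax total = $233.09 + $344.90 = $577.99
Taxable wages = $9,237.50 − $577.99 = $8,659.51
State income tax: $8,659.51 × 0.0388 = $335.99
Federal withholding: $8,659.51 × 0.224 = $1,939.73
PFL insurance: $9,237.50 × 0.0049 = $45.26
OASDI: $9,237.50 × 0.073 = $674.34
Legal plan premium: $171.98
Union dues: $9,237.50 × 0.025 = $230.94
(Employer's $594.16 toward legal plan premium is not withheld from the employee.)
Total deductions = $233.09 + $344.90 + $335.99 + $1,939.73 + $45.26 + $674.34 + $171.98 + $230.94 = $3,976.23
Net pay = $9,237.50 − $3,976.23 = $5,261.27

$5,261.27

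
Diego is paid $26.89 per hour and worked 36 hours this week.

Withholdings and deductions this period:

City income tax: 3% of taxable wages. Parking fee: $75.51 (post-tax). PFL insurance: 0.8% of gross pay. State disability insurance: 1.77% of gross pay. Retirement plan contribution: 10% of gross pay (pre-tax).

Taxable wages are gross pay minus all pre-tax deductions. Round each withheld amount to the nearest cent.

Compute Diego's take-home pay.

Gross pay: 36 × $26.89 = $968.04
Retirement plan contribution: $968.04 × 0.1 = $96.80
Taxable wages = $968.04 − $96.80 = $871.24
City income tax: $871.24 × 0.03 = $26.14
State disability insurance: $968.04 × 0.0177 = $17.13
PFL insurance: $968.04 × 0.008 = $7.74
Parking fee: $75.51
Total deductions = $96.80 + $26.14 + $17.13 + $7.74 + $75.51 = $223.32
Net pay = $968.04 − $223.32 = $744.72

$744.72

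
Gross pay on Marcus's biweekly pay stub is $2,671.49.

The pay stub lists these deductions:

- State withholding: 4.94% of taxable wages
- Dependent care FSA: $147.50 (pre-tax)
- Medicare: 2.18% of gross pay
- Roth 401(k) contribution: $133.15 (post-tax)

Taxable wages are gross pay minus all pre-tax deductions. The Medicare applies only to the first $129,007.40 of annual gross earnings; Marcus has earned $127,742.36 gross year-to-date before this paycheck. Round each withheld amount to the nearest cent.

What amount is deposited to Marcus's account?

Dependent care FSA: $147.50
Taxable wages = $2,671.49 − $147.50 = $2,523.99
State withholding: $2,523.99 × 0.0494 = $124.69
Medicare: only $129,007.40 − $127,742.36 = $1,265.04 of this check is subject → $1,265.04 × 0.0218 = $27.58
Roth 401(k) contribution: $133.15
Total deductions = $147.50 + $124.69 + $27.58 + $133.15 = $432.92
Net pay = $2,671.49 − $432.92 = $2,238.57

$2,238.57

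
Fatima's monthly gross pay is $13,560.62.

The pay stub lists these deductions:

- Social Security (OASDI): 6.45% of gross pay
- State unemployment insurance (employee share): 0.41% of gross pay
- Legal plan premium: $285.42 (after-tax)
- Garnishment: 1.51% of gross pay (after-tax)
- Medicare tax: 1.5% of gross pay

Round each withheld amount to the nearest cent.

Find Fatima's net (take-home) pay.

$11,936.76

Social Security (OASDI): $13,560.62 × 0.0645 = $874.66
State unemployment insurance (employee share): $13,560.62 × 0.0041 = $55.60
Medicare tax: $13,560.62 × 0.015 = $203.41
Legal plan premium: $285.42
Garnishment: $13,560.62 × 0.0151 = $204.77
Total deductions = $874.66 + $55.60 + $203.41 + $285.42 + $204.77 = $1,623.86
Net pay = $13,560.62 − $1,623.86 = $11,936.76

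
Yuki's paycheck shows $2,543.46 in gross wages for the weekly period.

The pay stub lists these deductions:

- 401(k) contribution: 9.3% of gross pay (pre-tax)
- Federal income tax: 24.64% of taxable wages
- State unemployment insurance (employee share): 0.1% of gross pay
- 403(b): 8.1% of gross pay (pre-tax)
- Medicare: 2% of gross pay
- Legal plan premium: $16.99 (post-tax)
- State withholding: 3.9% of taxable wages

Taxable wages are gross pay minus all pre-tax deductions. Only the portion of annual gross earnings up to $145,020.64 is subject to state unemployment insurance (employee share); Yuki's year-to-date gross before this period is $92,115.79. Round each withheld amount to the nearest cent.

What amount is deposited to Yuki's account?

$1,430.90

403(b): $2,543.46 × 0.081 = $206.02
401(k) contribution: $2,543.46 × 0.093 = $236.54
Pre-tax total = $206.02 + $236.54 = $442.56
Taxable wages = $2,543.46 − $442.56 = $2,100.90
State withholding: $2,100.90 × 0.039 = $81.94
Federal income tax: $2,100.90 × 0.2464 = $517.66
State unemployment insurance (employee share): cap not yet reached, full $2,543.46 is subject → $2,543.46 × 0.001 = $2.54
Medicare: $2,543.46 × 0.02 = $50.87
Legal plan premium: $16.99
Total deductions = $206.02 + $236.54 + $81.94 + $517.66 + $2.54 + $50.87 + $16.99 = $1,112.56
Net pay = $2,543.46 − $1,112.56 = $1,430.90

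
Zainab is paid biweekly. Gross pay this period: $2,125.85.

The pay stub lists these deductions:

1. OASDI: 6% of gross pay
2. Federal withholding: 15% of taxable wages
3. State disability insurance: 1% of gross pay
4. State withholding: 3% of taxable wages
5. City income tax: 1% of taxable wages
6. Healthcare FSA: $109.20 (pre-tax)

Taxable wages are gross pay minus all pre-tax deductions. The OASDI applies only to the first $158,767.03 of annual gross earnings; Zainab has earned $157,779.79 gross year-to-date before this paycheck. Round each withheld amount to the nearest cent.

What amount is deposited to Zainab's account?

$1,552.99

Healthcare FSA: $109.20
Taxable wages = $2,125.85 − $109.20 = $2,016.65
Federal withholding: $2,016.65 × 0.15 = $302.50
State withholding: $2,016.65 × 0.03 = $60.50
City income tax: $2,016.65 × 0.01 = $20.17
OASDI: only $158,767.03 − $157,779.79 = $987.24 of this check is subject → $987.24 × 0.06 = $59.23
State disability insurance: $2,125.85 × 0.01 = $21.26
Total deductions = $109.20 + $302.50 + $60.50 + $20.17 + $59.23 + $21.26 = $572.86
Net pay = $2,125.85 − $572.86 = $1,552.99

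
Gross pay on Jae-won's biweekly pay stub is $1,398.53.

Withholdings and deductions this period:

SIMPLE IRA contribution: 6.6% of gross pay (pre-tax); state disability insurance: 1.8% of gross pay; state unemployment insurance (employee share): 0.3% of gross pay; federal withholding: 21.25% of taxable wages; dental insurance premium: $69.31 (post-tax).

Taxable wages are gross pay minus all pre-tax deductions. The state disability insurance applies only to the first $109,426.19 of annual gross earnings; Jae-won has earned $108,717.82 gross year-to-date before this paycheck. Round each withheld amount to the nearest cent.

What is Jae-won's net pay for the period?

SIMPLE IRA contribution: $1,398.53 × 0.066 = $92.30
Taxable wages = $1,398.53 − $92.30 = $1,306.23
Federal withholding: $1,306.23 × 0.2125 = $277.57
State disability insurance: only $109,426.19 − $108,717.82 = $708.37 of this check is subject → $708.37 × 0.018 = $12.75
State unemployment insurance (employee share): $1,398.53 × 0.003 = $4.20
Dental insurance premium: $69.31
Total deductions = $92.30 + $277.57 + $12.75 + $4.20 + $69.31 = $456.13
Net pay = $1,398.53 − $456.13 = $942.40

$942.40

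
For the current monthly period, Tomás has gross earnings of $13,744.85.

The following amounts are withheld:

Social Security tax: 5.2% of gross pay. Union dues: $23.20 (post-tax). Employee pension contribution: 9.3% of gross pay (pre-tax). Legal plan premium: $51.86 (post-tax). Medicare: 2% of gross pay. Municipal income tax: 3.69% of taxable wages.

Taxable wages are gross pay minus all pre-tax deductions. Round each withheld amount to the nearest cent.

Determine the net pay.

Employee pension contribution: $13,744.85 × 0.093 = $1,278.27
Taxable wages = $13,744.85 − $1,278.27 = $12,466.58
Municipal income tax: $12,466.58 × 0.0369 = $460.02
Social Security tax: $13,744.85 × 0.052 = $714.73
Medicare: $13,744.85 × 0.02 = $274.90
Union dues: $23.20
Legal plan premium: $51.86
Total deductions = $1,278.27 + $460.02 + $714.73 + $274.90 + $23.20 + $51.86 = $2,802.98
Net pay = $13,744.85 − $2,802.98 = $10,941.87

$10,941.87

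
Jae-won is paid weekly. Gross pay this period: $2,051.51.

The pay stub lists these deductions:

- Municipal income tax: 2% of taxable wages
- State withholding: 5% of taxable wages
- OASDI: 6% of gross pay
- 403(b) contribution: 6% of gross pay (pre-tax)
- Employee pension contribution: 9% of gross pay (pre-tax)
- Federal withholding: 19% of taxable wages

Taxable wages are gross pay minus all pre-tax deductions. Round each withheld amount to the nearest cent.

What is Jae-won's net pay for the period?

$1,167.30

403(b) contribution: $2,051.51 × 0.06 = $123.09
Employee pension contribution: $2,051.51 × 0.09 = $184.64
Pre-tax total = $123.09 + $184.64 = $307.73
Taxable wages = $2,051.51 − $307.73 = $1,743.78
Federal withholding: $1,743.78 × 0.19 = $331.32
Municipal income tax: $1,743.78 × 0.02 = $34.88
State withholding: $1,743.78 × 0.05 = $87.19
OASDI: $2,051.51 × 0.06 = $123.09
Total deductions = $123.09 + $184.64 + $331.32 + $34.88 + $87.19 + $123.09 = $884.21
Net pay = $2,051.51 − $884.21 = $1,167.30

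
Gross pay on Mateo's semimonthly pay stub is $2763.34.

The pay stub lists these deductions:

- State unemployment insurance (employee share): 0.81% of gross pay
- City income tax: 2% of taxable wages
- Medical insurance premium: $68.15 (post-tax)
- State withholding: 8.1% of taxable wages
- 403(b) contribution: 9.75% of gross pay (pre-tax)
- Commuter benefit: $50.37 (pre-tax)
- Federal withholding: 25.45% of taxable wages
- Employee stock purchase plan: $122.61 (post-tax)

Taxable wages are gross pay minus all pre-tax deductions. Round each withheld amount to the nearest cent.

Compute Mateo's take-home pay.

$1361.72

403(b) contribution: $2763.34 × 0.0975 = $269.43
Commuter benefit: $50.37
Pre-tax total = $269.43 + $50.37 = $319.80
Taxable wages = $2763.34 − $319.80 = $2443.54
Federal withholding: $2443.54 × 0.2545 = $621.88
State withholding: $2443.54 × 0.081 = $197.93
City income tax: $2443.54 × 0.02 = $48.87
State unemployment insurance (employee share): $2763.34 × 0.0081 = $22.38
Employee stock purchase plan: $122.61
Medical insurance premium: $68.15
Total deductions = $269.43 + $50.37 + $621.88 + $197.93 + $48.87 + $22.38 + $122.61 + $68.15 = $1401.62
Net pay = $2763.34 − $1401.62 = $1361.72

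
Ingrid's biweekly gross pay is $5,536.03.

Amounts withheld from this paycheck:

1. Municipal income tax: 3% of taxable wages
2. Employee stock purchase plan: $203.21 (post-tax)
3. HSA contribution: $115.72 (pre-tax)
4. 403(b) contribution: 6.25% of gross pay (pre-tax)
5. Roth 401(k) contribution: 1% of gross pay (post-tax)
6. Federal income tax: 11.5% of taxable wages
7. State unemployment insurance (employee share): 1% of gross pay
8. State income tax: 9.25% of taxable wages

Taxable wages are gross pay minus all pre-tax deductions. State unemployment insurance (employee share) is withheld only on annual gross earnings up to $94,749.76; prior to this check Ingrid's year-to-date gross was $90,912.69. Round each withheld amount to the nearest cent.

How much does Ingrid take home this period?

$3,572.22

HSA contribution: $115.72
403(b) contribution: $5,536.03 × 0.0625 = $346.00
Pre-tax total = $115.72 + $346.00 = $461.72
Taxable wages = $5,536.03 − $461.72 = $5,074.31
Municipal income tax: $5,074.31 × 0.03 = $152.23
State income tax: $5,074.31 × 0.0925 = $469.37
Federal income tax: $5,074.31 × 0.115 = $583.55
State unemployment insurance (employee share): only $94,749.76 − $90,912.69 = $3,837.07 of this check is subject → $3,837.07 × 0.01 = $38.37
Employee stock purchase plan: $203.21
Roth 401(k) contribution: $5,536.03 × 0.01 = $55.36
Total deductions = $115.72 + $346.00 + $152.23 + $469.37 + $583.55 + $38.37 + $203.21 + $55.36 = $1,963.81
Net pay = $5,536.03 − $1,963.81 = $3,572.22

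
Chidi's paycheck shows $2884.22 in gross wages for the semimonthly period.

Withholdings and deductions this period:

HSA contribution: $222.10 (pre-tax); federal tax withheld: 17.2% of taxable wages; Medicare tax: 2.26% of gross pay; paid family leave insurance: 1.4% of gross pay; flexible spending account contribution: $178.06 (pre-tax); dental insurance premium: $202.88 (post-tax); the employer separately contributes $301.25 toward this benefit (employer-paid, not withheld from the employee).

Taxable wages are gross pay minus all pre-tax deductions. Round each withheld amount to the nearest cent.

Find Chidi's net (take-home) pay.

$1748.36

HSA contribution: $222.10
Flexible spending account contribution: $178.06
Pre-tax total = $222.10 + $178.06 = $400.16
Taxable wages = $2884.22 − $400.16 = $2484.06
Federal tax withheld: $2484.06 × 0.172 = $427.26
Paid family leave insurance: $2884.22 × 0.014 = $40.38
Medicare tax: $2884.22 × 0.0226 = $65.18
Dental insurance premium: $202.88
(Employer's $301.25 toward dental insurance premium is not withheld from the employee.)
Total deductions = $222.10 + $178.06 + $427.26 + $40.38 + $65.18 + $202.88 = $1135.86
Net pay = $2884.22 − $1135.86 = $1748.36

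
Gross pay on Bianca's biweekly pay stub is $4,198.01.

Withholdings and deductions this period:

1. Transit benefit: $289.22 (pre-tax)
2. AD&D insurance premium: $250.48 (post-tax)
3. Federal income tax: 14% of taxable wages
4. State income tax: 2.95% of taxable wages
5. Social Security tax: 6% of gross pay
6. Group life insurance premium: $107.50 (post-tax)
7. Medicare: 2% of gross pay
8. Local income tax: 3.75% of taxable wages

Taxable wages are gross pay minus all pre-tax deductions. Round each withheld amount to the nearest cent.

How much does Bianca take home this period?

$2,405.85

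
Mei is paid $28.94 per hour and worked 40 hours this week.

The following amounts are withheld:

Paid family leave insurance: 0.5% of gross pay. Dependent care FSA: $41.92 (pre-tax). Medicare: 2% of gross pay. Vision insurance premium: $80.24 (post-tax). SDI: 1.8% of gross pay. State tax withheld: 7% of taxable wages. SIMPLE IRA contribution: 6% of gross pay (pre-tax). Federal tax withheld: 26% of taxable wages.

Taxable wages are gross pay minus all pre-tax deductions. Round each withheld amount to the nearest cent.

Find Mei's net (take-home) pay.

$570.94

Gross pay: 40 × $28.94 = $1,157.60
Dependent care FSA: $41.92
SIMPLE IRA contribution: $1,157.60 × 0.06 = $69.46
Pre-tax total = $41.92 + $69.46 = $111.38
Taxable wages = $1,157.60 − $111.38 = $1,046.22
Federal tax withheld: $1,046.22 × 0.26 = $272.02
State tax withheld: $1,046.22 × 0.07 = $73.24
SDI: $1,157.60 × 0.018 = $20.84
Medicare: $1,157.60 × 0.02 = $23.15
Paid family leave insurance: $1,157.60 × 0.005 = $5.79
Vision insurance premium: $80.24
Total deductions = $41.92 + $69.46 + $272.02 + $73.24 + $20.84 + $23.15 + $5.79 + $80.24 = $586.66
Net pay = $1,157.60 − $586.66 = $570.94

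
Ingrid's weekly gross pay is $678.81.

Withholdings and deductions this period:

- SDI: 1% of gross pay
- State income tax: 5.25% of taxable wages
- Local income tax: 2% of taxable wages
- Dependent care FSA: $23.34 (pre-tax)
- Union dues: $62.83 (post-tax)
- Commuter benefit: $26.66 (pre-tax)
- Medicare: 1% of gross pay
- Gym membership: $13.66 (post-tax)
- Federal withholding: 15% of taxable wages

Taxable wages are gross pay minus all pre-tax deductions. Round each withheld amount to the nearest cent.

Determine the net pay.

Commuter benefit: $26.66
Dependent care FSA: $23.34
Pre-tax total = $26.66 + $23.34 = $50.00
Taxable wages = $678.81 − $50.00 = $628.81
State income tax: $628.81 × 0.0525 = $33.01
Federal withholding: $628.81 × 0.15 = $94.32
Local income tax: $628.81 × 0.02 = $12.58
Medicare: $678.81 × 0.01 = $6.79
SDI: $678.81 × 0.01 = $6.79
Gym membership: $13.66
Union dues: $62.83
Total deductions = $26.66 + $23.34 + $33.01 + $94.32 + $12.58 + $6.79 + $6.79 + $13.66 + $62.83 = $279.98
Net pay = $678.81 − $279.98 = $398.83

$398.83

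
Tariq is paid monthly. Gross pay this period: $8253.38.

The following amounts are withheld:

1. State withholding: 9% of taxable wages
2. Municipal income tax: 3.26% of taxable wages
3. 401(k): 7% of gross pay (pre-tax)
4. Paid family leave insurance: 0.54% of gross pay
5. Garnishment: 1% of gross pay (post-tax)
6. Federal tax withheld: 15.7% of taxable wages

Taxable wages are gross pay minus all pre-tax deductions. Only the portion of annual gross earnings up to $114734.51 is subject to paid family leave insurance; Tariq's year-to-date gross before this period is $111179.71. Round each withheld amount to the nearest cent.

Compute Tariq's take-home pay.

$5427.79

401(k): $8253.38 × 0.07 = $577.74
Taxable wages = $8253.38 − $577.74 = $7675.64
Municipal income tax: $7675.64 × 0.0326 = $250.23
Federal tax withheld: $7675.64 × 0.157 = $1205.08
State withholding: $7675.64 × 0.09 = $690.81
Paid family leave insurance: only $114734.51 − $111179.71 = $3554.80 of this check is subject → $3554.80 × 0.0054 = $19.20
Garnishment: $8253.38 × 0.01 = $82.53
Total deductions = $577.74 + $250.23 + $1205.08 + $690.81 + $19.20 + $82.53 = $2825.59
Net pay = $8253.38 − $2825.59 = $5427.79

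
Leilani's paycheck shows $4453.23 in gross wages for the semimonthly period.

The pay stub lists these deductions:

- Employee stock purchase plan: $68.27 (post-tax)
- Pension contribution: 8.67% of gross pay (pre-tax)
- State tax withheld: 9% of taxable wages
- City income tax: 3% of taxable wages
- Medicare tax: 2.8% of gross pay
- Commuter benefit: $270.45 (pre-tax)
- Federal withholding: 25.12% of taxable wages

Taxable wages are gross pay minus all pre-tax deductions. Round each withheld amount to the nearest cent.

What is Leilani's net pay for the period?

$2194.39

Commuter benefit: $270.45
Pension contribution: $4453.23 × 0.0867 = $386.10
Pre-tax total = $270.45 + $386.10 = $656.55
Taxable wages = $4453.23 − $656.55 = $3796.68
State tax withheld: $3796.68 × 0.09 = $341.70
City income tax: $3796.68 × 0.03 = $113.90
Federal withholding: $3796.68 × 0.2512 = $953.73
Medicare tax: $4453.23 × 0.028 = $124.69
Employee stock purchase plan: $68.27
Total deductions = $270.45 + $386.10 + $341.70 + $113.90 + $953.73 + $124.69 + $68.27 = $2258.84
Net pay = $4453.23 − $2258.84 = $2194.39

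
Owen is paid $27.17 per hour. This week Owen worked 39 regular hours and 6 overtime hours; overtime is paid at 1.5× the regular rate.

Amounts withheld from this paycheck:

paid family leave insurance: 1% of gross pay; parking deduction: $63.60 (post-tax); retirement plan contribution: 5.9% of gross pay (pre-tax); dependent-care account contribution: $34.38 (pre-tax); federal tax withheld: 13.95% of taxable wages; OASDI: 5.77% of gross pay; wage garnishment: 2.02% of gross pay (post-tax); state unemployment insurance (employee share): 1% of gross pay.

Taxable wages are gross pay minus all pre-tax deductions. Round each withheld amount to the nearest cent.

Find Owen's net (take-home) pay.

$835.16

Regular pay: 39 × $27.17 = $1,059.63
Overtime pay: 6 × $27.17 × 1.5 = $244.53
Gross pay = $1,059.63 + $244.53 = $1,304.16
Dependent-care account contribution: $34.38
Retirement plan contribution: $1,304.16 × 0.059 = $76.95
Pre-tax total = $34.38 + $76.95 = $111.33
Taxable wages = $1,304.16 − $111.33 = $1,192.83
Federal tax withheld: $1,192.83 × 0.1395 = $166.40
State unemployment insurance (employee share): $1,304.16 × 0.01 = $13.04
OASDI: $1,304.16 × 0.0577 = $75.25
Paid family leave insurance: $1,304.16 × 0.01 = $13.04
Parking deduction: $63.60
Wage garnishment: $1,304.16 × 0.0202 = $26.34
Total deductions = $34.38 + $76.95 + $166.40 + $13.04 + $75.25 + $13.04 + $63.60 + $26.34 = $469.00
Net pay = $1,304.16 − $469.00 = $835.16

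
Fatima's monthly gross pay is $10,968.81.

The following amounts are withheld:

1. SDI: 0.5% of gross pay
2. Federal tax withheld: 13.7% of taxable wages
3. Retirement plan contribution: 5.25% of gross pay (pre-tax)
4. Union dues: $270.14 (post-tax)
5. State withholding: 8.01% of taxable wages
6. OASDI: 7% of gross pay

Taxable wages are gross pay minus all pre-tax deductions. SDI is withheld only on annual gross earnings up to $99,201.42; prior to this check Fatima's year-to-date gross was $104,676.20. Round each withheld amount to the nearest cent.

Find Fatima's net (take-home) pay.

$7,098.68

Retirement plan contribution: $10,968.81 × 0.0525 = $575.86
Taxable wages = $10,968.81 − $575.86 = $10,392.95
State withholding: $10,392.95 × 0.0801 = $832.48
Federal tax withheld: $10,392.95 × 0.137 = $1,423.83
SDI: annual cap $99,201.42 already reached (YTD $104,676.20), so $0.00
OASDI: $10,968.81 × 0.07 = $767.82
Union dues: $270.14
Total deductions = $575.86 + $832.48 + $1,423.83 + $0.00 + $767.82 + $270.14 = $3,870.13
Net pay = $10,968.81 − $3,870.13 = $7,098.68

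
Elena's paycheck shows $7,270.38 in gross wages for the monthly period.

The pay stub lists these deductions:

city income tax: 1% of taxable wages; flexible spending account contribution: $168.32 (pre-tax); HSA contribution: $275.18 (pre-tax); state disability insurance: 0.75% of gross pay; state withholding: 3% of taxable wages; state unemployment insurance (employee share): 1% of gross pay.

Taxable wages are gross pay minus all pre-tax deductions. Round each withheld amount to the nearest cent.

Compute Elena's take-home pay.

Flexible spending account contribution: $168.32
HSA contribution: $275.18
Pre-tax total = $168.32 + $275.18 = $443.50
Taxable wages = $7,270.38 − $443.50 = $6,826.88
City income tax: $6,826.88 × 0.01 = $68.27
State withholding: $6,826.88 × 0.03 = $204.81
State disability insurance: $7,270.38 × 0.0075 = $54.53
State unemployment insurance (employee share): $7,270.38 × 0.01 = $72.70
Total deductions = $168.32 + $275.18 + $68.27 + $204.81 + $54.53 + $72.70 = $843.81
Net pay = $7,270.38 − $843.81 = $6,426.57

$6,426.57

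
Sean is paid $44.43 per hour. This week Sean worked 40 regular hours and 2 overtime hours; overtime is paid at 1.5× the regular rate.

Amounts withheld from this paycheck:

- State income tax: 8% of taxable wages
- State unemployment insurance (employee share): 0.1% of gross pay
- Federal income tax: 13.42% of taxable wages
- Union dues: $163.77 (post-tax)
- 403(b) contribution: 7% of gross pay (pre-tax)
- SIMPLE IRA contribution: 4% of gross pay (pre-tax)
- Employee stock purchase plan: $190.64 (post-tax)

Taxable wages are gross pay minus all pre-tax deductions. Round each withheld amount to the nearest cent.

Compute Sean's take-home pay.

$979.80

Regular pay: 40 × $44.43 = $1,777.20
Overtime pay: 2 × $44.43 × 1.5 = $133.29
Gross pay = $1,777.20 + $133.29 = $1,910.49
403(b) contribution: $1,910.49 × 0.07 = $133.73
SIMPLE IRA contribution: $1,910.49 × 0.04 = $76.42
Pre-tax total = $133.73 + $76.42 = $210.15
Taxable wages = $1,910.49 − $210.15 = $1,700.34
Federal income tax: $1,700.34 × 0.1342 = $228.19
State income tax: $1,700.34 × 0.08 = $136.03
State unemployment insurance (employee share): $1,910.49 × 0.001 = $1.91
Union dues: $163.77
Employee stock purchase plan: $190.64
Total deductions = $133.73 + $76.42 + $228.19 + $136.03 + $1.91 + $163.77 + $190.64 = $930.69
Net pay = $1,910.49 − $930.69 = $979.80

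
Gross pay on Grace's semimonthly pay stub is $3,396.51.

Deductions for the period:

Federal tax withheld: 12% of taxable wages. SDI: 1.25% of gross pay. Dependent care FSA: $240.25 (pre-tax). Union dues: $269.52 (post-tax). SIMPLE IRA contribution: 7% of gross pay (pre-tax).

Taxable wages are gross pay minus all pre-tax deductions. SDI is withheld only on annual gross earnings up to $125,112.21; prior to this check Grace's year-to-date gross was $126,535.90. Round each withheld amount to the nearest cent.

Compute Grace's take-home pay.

$2,298.76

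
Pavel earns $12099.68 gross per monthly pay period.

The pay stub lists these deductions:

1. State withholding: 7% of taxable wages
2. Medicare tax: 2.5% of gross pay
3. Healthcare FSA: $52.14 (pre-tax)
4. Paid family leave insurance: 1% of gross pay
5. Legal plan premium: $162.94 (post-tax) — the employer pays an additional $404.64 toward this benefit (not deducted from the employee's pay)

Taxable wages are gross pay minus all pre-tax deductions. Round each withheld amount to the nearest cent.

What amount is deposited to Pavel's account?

Healthcare FSA: $52.14
Taxable wages = $12099.68 − $52.14 = $12047.54
State withholding: $12047.54 × 0.07 = $843.33
Medicare tax: $12099.68 × 0.025 = $302.49
Paid family leave insurance: $12099.68 × 0.01 = $121.00
Legal plan premium: $162.94
(Employer's $404.64 toward legal plan premium is not withheld from the employee.)
Total deductions = $52.14 + $843.33 + $302.49 + $121.00 + $162.94 = $1481.90
Net pay = $12099.68 − $1481.90 = $10617.78

$10617.78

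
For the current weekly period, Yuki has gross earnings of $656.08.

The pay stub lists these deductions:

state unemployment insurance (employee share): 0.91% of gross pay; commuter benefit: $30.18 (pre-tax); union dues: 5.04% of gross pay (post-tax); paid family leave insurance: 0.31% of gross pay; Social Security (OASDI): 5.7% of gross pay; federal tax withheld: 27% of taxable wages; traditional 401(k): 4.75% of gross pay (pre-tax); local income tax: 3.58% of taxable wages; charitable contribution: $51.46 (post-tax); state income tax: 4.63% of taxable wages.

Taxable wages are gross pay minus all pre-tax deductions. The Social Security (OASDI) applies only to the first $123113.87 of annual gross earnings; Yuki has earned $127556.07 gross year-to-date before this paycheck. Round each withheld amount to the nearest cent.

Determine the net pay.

$292.80

Commuter benefit: $30.18
Traditional 401(k): $656.08 × 0.0475 = $31.16
Pre-tax total = $30.18 + $31.16 = $61.34
Taxable wages = $656.08 − $61.34 = $594.74
State income tax: $594.74 × 0.0463 = $27.54
Local income tax: $594.74 × 0.0358 = $21.29
Federal tax withheld: $594.74 × 0.27 = $160.58
Social Security (OASDI): annual cap $123113.87 already reached (YTD $127556.07), so $0.00
State unemployment insurance (employee share): $656.08 × 0.0091 = $5.97
Paid family leave insurance: $656.08 × 0.0031 = $2.03
Charitable contribution: $51.46
Union dues: $656.08 × 0.0504 = $33.07
Total deductions = $30.18 + $31.16 + $27.54 + $21.29 + $160.58 + $0.00 + $5.97 + $2.03 + $51.46 + $33.07 = $363.28
Net pay = $656.08 − $363.28 = $292.80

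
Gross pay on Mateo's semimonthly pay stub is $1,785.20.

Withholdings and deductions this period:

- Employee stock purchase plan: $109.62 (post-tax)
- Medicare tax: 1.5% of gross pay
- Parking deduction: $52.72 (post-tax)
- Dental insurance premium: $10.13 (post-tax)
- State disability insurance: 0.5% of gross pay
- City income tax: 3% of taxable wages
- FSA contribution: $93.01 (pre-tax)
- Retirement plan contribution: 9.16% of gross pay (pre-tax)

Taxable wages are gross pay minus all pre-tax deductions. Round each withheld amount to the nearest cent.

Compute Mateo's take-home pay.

$1,274.63

FSA contribution: $93.01
Retirement plan contribution: $1,785.20 × 0.0916 = $163.52
Pre-tax total = $93.01 + $163.52 = $256.53
Taxable wages = $1,785.20 − $256.53 = $1,528.67
City income tax: $1,528.67 × 0.03 = $45.86
State disability insurance: $1,785.20 × 0.005 = $8.93
Medicare tax: $1,785.20 × 0.015 = $26.78
Parking deduction: $52.72
Dental insurance premium: $10.13
Employee stock purchase plan: $109.62
Total deductions = $93.01 + $163.52 + $45.86 + $8.93 + $26.78 + $52.72 + $10.13 + $109.62 = $510.57
Net pay = $1,785.20 − $510.57 = $1,274.63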